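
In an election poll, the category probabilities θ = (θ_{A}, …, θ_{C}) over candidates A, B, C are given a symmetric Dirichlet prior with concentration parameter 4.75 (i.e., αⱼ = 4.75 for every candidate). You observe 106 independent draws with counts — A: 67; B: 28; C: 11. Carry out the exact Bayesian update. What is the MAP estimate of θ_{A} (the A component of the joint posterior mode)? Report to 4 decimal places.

The Dirichlet prior is conjugate to the Multinomial likelihood: each posterior αⱼ = prior αⱼ + observed count nⱼ.
Posterior concentration: (71.75, 32.75, 15.75), total = 120.25.
Joint mode component: (α_{A}−1)/(Σα−K) = 70.75/117.25 = 0.6034.

0.6034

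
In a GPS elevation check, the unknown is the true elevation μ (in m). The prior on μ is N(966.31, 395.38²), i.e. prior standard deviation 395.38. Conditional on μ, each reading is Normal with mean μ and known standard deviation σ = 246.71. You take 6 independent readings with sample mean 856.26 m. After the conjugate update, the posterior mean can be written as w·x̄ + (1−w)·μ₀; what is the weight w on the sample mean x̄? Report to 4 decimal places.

For Normal data with known variance σ², a Normal(μ₀, σ₀²) prior on μ is conjugate. Posterior precision = 1/σ₀² + n/σ²; posterior mean is the precision-weighted average of μ₀ and x̄.
σ₀² = 395.38² = 156325.3444, σ² = 246.71² = 60865.8241. Prior precision 1/σ₀² = 1/156325.3444; data precision n/σ² = 6/60865.8241.
w = (n/σ²)/(1/σ₀² + n/σ²) = n·σ₀²/(σ² + n·σ₀²) = 6·156325.3444/(60865.8241 + 6·156325.3444) = 937952.0664/998817.8905 = 0.9391.

0.9391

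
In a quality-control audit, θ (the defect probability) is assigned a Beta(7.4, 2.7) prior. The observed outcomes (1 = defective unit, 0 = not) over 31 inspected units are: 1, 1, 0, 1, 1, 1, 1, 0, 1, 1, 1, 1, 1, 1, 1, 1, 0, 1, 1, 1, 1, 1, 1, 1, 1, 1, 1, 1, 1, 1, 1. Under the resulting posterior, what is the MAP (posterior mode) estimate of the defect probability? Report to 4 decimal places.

0.8798

The Beta prior is conjugate to a Binomial/Bernoulli likelihood; the update adds successes to α and failures to β.
Posterior: Beta(α+k, β+n−k) = Beta(7.4+28, 2.7+3) = Beta(35.4, 5.7).
Mode of Beta(a,b) for a,b>1 is (a−1)/(a+b−2) = 34.4/39.1 = 0.8798.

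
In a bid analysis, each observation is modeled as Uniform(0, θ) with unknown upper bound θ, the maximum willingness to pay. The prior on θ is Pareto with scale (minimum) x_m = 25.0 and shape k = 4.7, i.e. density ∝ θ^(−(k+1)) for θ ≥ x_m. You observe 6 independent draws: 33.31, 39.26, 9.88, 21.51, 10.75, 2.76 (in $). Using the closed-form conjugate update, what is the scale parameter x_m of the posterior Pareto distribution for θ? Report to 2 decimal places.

A Pareto(scale x_m, shape k) prior on the upper bound θ of Uniform(0, θ) is conjugate: posterior is Pareto(max(x_m, max xᵢ), k + n).
Sample maximum = 39.26; prior scale x_m = 25.0 → posterior scale = max = 39.26.
Posterior shape = 4.7 + 6 = 10.7.
Posterior scale x_m = 39.26.

39.26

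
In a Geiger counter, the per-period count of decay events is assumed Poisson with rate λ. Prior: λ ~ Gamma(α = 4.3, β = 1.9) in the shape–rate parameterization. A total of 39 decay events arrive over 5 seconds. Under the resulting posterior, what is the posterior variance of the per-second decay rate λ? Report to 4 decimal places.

0.9095

With a Gamma(shape α, rate β) prior, the Poisson likelihood is conjugate: the posterior is Gamma(α + ΣXᵢ, β + n).
Posterior: Gamma(α+S, β+n) = Gamma(4.3+39, 1.9+5) = Gamma(43.3, 6.9).
Var = α/β² = 43.3/6.9² = 0.9095.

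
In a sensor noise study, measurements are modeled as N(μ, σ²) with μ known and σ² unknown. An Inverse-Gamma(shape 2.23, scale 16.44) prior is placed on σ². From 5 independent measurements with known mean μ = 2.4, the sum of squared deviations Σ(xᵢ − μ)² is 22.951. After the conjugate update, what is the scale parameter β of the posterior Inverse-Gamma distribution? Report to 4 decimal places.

With known mean μ and an Inverse-Gamma(α, β) prior on σ², the Normal likelihood is conjugate: posterior is Inv-Gamma(α + n/2, β + Σ(xᵢ−μ)²/2).
Posterior: Inv-Gamma(2.23 + 5/2, 16.44 + 22.951/2) = Inv-Gamma(4.73, 27.9155).
Posterior β = 27.9155.

27.9155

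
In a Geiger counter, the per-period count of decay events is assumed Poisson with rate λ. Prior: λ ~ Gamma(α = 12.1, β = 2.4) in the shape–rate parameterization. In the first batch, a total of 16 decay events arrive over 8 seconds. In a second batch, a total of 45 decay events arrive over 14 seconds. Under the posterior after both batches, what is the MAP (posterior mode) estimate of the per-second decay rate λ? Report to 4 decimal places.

2.9549

With a Gamma(shape α, rate β) prior, the Poisson likelihood is conjugate: the posterior is Gamma(α + ΣXᵢ, β + n).
After batch 1: Gamma(α+S, β+n) = Gamma(12.1+16, 2.4+8) = Gamma(28.1, 10.4).
After batch 2: Gamma(α+S, β+n) = Gamma(28.1+45, 10.4+14) = Gamma(73.1, 24.4).
Mode of Gamma(α,β) for α≥1 is (α−1)/β = 72.1/24.4 = 2.9549.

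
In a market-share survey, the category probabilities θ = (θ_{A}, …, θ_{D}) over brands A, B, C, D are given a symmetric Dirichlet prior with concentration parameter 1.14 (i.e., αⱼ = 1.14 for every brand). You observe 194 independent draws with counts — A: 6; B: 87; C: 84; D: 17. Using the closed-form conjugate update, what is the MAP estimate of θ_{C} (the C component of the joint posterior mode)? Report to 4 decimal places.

0.4325

The Dirichlet prior is conjugate to the Multinomial likelihood: each posterior αⱼ = prior αⱼ + observed count nⱼ.
Posterior concentration: (7.14, 88.14, 85.14, 18.14), total = 198.56.
Joint mode component: (α_{C}−1)/(Σα−K) = 84.14/194.56 = 0.4325.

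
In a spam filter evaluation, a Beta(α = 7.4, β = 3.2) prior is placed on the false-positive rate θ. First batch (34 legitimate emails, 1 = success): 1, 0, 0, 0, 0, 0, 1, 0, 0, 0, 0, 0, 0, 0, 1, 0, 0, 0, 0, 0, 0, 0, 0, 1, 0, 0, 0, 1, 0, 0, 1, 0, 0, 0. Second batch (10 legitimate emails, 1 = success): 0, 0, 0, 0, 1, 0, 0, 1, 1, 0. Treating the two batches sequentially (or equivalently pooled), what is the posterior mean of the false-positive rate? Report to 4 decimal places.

0.3004

The Beta prior is conjugate to a Binomial/Bernoulli likelihood; the update adds successes to α and failures to β.
After batch 1: Beta(7.4+6, 3.2+28) = Beta(13.4, 31.2).
After batch 2: Beta(13.4+3, 31.2+7) = Beta(16.4, 38.2).
Posterior mean = α/(α+β) = 16.4/54.6 = 0.3004.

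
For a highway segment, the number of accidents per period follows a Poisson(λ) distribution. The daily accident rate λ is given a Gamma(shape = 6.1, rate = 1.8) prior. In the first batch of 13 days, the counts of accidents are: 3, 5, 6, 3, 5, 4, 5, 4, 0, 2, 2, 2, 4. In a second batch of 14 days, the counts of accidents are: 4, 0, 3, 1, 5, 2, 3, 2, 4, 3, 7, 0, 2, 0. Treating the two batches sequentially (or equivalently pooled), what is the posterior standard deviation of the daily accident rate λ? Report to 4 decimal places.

With a Gamma(shape α, rate β) prior, the Poisson likelihood is conjugate: the posterior is Gamma(α + ΣXᵢ, β + n).
Batch 1: sum of counts S = 45 over n = 13 days.
After batch 1: Gamma(α+S, β+n) = Gamma(6.1+45, 1.8+13) = Gamma(51.1, 14.8).
Batch 2: sum of counts S = 36 over n = 14 days.
After batch 2: Gamma(α+S, β+n) = Gamma(51.1+36, 14.8+14) = Gamma(87.1, 28.8).
SD = √α/β = √87.1/28.8 = 0.3241.

0.3241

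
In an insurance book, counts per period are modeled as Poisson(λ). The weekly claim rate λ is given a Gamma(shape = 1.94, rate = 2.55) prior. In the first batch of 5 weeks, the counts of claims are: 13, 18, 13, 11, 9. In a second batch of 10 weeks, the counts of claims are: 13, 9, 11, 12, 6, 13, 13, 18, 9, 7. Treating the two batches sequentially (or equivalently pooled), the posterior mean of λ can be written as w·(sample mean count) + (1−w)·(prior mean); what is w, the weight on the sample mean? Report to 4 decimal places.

With a Gamma(shape α, rate β) prior, the Poisson likelihood is conjugate: the posterior is Gamma(α + ΣXᵢ, β + n).
Total number of weeks: n = 5 + 10 = 15.
Posterior mean = (α₀+S)/(β₀+n) = [n/(β₀+n)]·(S/n) + [β₀/(β₀+n)]·(α₀/β₀), so only n and β₀ enter the weight.
Weight on data w = n/(β₀+n) = 15/(2.55+15) = 15/17.55 = 0.8547.

0.8547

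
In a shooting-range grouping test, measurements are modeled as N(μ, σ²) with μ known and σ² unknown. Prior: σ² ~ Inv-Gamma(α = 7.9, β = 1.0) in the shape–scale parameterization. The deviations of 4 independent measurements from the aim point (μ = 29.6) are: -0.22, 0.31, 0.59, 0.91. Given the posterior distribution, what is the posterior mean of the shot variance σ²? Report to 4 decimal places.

With known mean μ and an Inverse-Gamma(α, β) prior on σ², the Normal likelihood is conjugate: posterior is Inv-Gamma(α + n/2, β + Σ(xᵢ−μ)²/2).
Σ(xᵢ−μ)² = (-0.22)² + (0.31)² + (0.59)² + (0.91)² = 1.3207.
Posterior: Inv-Gamma(7.9 + 4/2, 1.0 + 1.3207/2) = Inv-Gamma(9.90, 1.66035).
E[σ²|data] = β/(α−1) = 1.66035/8.90 = 0.1866.

0.1866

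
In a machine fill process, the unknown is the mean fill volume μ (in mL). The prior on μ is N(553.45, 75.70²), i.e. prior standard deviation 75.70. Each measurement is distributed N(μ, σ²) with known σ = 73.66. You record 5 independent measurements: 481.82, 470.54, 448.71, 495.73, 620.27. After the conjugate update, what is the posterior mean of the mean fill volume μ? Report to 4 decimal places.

511.3805

For Normal data with known variance σ², a Normal(μ₀, σ₀²) prior on μ is conjugate. Posterior precision = 1/σ₀² + n/σ²; posterior mean is the precision-weighted average of μ₀ and x̄.
Σxᵢ = 481.82 + 470.54 + 448.71 + 495.73 + 620.27 = 2517.07, so n·x̄ = 2517.07.
σ₀² = 75.70² = 5730.49, σ² = 73.66² = 5425.7956; σ² + n·σ₀² = 5425.7956 + 5·5730.49 = 34078.2456.
Posterior mean = (μ₀/σ₀² + n·x̄/σ²)/(1/σ₀² + n/σ²) = (σ²·μ₀ + σ₀²·n·x̄)/(σ² + n·σ₀²) = (5425.7956·553.45 + 5730.49·2517.07)/34078.2456 = 17426951.03912/34078.2456 = 511.3805.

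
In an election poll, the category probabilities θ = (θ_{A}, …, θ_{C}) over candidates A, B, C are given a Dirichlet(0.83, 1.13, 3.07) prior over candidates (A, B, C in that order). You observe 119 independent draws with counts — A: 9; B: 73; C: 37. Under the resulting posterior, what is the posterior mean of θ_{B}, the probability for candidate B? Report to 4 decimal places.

The Dirichlet prior is conjugate to the Multinomial likelihood: each posterior αⱼ = prior αⱼ + observed count nⱼ.
Posterior concentration: (9.83, 74.13, 40.07), total = 124.03.
E[θ_{B}|data] = α_{B}/Σα = 74.13/124.03 = 0.5977.

0.5977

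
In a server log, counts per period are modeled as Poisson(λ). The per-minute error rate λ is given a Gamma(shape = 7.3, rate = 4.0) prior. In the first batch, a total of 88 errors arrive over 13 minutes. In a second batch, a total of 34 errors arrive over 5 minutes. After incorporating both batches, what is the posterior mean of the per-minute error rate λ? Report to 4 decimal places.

With a Gamma(shape α, rate β) prior, the Poisson likelihood is conjugate: the posterior is Gamma(α + ΣXᵢ, β + n).
After batch 1: Gamma(α+S, β+n) = Gamma(7.3+88, 4.0+13) = Gamma(95.3, 17.0).
After batch 2: Gamma(α+S, β+n) = Gamma(95.3+34, 17.0+5) = Gamma(129.3, 22.0).
Posterior mean = α/β = 129.3/22.0 = 5.8773.

5.8773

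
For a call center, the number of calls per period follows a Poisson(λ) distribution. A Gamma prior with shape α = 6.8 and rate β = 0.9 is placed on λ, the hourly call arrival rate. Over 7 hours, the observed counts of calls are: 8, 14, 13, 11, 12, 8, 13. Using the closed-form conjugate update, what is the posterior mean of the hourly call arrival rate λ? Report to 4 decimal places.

With a Gamma(shape α, rate β) prior, the Poisson likelihood is conjugate: the posterior is Gamma(α + ΣXᵢ, β + n).
Sum of counts S = 79 over n = 7 hours.
Posterior: Gamma(α+S, β+n) = Gamma(6.8+79, 0.9+7) = Gamma(85.8, 7.9).
Posterior mean = α/β = 85.8/7.9 = 10.8608.

10.8608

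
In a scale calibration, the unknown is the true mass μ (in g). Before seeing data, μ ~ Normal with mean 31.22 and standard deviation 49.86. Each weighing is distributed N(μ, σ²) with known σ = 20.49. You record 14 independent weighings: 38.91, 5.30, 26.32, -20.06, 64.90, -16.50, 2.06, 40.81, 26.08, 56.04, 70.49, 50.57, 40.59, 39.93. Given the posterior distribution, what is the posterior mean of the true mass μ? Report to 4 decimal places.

30.3985

For Normal data with known variance σ², a Normal(μ₀, σ₀²) prior on μ is conjugate. Posterior precision = 1/σ₀² + n/σ²; posterior mean is the precision-weighted average of μ₀ and x̄.
Σxᵢ = 38.91 + 5.30 + 26.32 + (-20.06) + 64.90 + (-16.50) + 2.06 + 40.81 + 26.08 + 56.04 + 70.49 + 50.57 + 40.59 + 39.93 = 425.44, so n·x̄ = 425.44.
σ₀² = 49.86² = 2486.0196, σ² = 20.49² = 419.8401; σ² + n·σ₀² = 419.8401 + 14·2486.0196 = 35224.1145.
Posterior mean = (μ₀/σ₀² + n·x̄/σ²)/(1/σ₀² + n/σ²) = (σ²·μ₀ + σ₀²·n·x̄)/(σ² + n·σ₀²) = (419.8401·31.22 + 2486.0196·425.44)/35224.1145 = 1070759.586546/35224.1145 = 30.3985.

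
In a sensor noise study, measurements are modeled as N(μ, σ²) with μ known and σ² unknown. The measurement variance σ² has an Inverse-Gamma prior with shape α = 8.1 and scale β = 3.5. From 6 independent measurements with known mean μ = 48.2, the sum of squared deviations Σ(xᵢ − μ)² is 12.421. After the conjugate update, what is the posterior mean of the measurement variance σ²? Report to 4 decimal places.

0.9614

With known mean μ and an Inverse-Gamma(α, β) prior on σ², the Normal likelihood is conjugate: posterior is Inv-Gamma(α + n/2, β + Σ(xᵢ−μ)²/2).
Posterior: Inv-Gamma(8.1 + 6/2, 3.5 + 12.421/2) = Inv-Gamma(11.10, 9.7105).
E[σ²|data] = β/(α−1) = 9.7105/10.10 = 0.9614.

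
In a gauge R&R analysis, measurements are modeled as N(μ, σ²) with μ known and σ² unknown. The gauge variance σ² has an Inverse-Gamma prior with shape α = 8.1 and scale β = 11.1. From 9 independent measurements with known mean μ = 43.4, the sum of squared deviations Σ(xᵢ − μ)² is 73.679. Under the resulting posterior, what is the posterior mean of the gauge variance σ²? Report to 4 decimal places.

4.1327

With known mean μ and an Inverse-Gamma(α, β) prior on σ², the Normal likelihood is conjugate: posterior is Inv-Gamma(α + n/2, β + Σ(xᵢ−μ)²/2).
Posterior: Inv-Gamma(8.1 + 9/2, 11.1 + 73.679/2) = Inv-Gamma(12.60, 47.9395).
E[σ²|data] = β/(α−1) = 47.9395/11.60 = 4.1327.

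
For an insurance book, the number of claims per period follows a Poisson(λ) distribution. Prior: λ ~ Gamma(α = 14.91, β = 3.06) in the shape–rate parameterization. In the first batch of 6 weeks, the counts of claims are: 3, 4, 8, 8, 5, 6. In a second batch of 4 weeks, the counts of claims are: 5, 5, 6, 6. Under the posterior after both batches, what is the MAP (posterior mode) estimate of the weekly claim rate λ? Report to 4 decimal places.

5.3530

With a Gamma(shape α, rate β) prior, the Poisson likelihood is conjugate: the posterior is Gamma(α + ΣXᵢ, β + n).
Batch 1: sum of counts S = 34 over n = 6 weeks.
After batch 1: Gamma(α+S, β+n) = Gamma(14.91+34, 3.06+6) = Gamma(48.91, 9.06).
Batch 2: sum of counts S = 22 over n = 4 weeks.
After batch 2: Gamma(α+S, β+n) = Gamma(48.91+22, 9.06+4) = Gamma(70.91, 13.06).
Mode of Gamma(α,β) for α≥1 is (α−1)/β = 69.91/13.06 = 5.3530.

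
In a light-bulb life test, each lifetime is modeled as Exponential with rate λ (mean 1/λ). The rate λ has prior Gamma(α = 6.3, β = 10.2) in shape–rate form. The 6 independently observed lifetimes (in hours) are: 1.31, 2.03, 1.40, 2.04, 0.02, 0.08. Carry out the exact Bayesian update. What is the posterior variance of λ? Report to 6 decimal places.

0.042163

With a Gamma(shape α, rate β) prior on the exponential rate λ, the posterior after n observations with total T = Σxᵢ is Gamma(α+n, β+T).
Sum of observations T = 6.88 hours; n = 6.
Posterior: Gamma(6.3+6, 10.2+6.88) = Gamma(12.3, 17.08).
Var = α/β² = 0.042163.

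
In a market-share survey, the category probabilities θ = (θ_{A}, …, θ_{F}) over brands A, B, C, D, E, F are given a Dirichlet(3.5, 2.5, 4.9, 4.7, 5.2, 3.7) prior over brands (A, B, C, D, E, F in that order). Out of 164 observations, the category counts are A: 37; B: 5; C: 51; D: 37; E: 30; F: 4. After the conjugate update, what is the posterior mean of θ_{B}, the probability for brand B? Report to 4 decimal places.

0.0398

The Dirichlet prior is conjugate to the Multinomial likelihood: each posterior αⱼ = prior αⱼ + observed count nⱼ.
Posterior concentration: (40.5, 7.5, 55.9, 41.7, 35.2, 7.7), total = 188.5.
E[θ_{B}|data] = α_{B}/Σα = 7.5/188.5 = 0.0398.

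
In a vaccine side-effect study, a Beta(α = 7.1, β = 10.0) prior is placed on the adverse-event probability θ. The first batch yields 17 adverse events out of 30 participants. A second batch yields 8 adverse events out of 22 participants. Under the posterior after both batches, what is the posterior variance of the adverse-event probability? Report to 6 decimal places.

The Beta prior is conjugate to a Binomial/Bernoulli likelihood; the update adds successes to α and failures to β.
After batch 1: Beta(7.1+17, 10.0+13) = Beta(24.1, 23.0).
After batch 2: Beta(24.1+8, 23.0+14) = Beta(32.1, 37.0).
Var = αβ/((α+β)²(α+β+1)) = 32.1·37.0/(69.1²·70.1) = 0.003548.

0.003548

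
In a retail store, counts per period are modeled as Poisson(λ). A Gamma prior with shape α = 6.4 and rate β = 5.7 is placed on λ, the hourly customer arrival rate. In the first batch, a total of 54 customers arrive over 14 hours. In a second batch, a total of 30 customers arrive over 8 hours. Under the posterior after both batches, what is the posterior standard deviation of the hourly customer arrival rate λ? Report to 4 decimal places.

With a Gamma(shape α, rate β) prior, the Poisson likelihood is conjugate: the posterior is Gamma(α + ΣXᵢ, β + n).
After batch 1: Gamma(α+S, β+n) = Gamma(6.4+54, 5.7+14) = Gamma(60.4, 19.7).
After batch 2: Gamma(α+S, β+n) = Gamma(60.4+30, 19.7+8) = Gamma(90.4, 27.7).
SD = √α/β = √90.4/27.7 = 0.3432.

0.3432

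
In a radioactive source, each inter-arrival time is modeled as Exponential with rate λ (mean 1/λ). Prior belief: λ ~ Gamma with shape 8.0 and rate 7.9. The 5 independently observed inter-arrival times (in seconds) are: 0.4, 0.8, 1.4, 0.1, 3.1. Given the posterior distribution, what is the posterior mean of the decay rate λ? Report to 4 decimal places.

0.9489

With a Gamma(shape α, rate β) prior on the exponential rate λ, the posterior after n observations with total T = Σxᵢ is Gamma(α+n, β+T).
Sum of observations T = 5.8 seconds; n = 5.
Posterior: Gamma(8.0+5, 7.9+5.8) = Gamma(13.0, 13.7).
Posterior mean of λ = α/β = 13.0/13.7 = 0.9489.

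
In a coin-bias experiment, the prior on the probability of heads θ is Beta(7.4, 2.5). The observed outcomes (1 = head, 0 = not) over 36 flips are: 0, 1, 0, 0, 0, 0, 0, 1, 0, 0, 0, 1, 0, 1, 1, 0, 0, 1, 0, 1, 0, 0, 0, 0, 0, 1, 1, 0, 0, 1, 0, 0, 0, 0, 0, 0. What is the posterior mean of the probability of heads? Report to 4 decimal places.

The Beta prior is conjugate to a Binomial/Bernoulli likelihood; the update adds successes to α and failures to β.
Posterior: Beta(α+k, β+n−k) = Beta(7.4+10, 2.5+26) = Beta(17.4, 28.5).
Posterior mean = α/(α+β) = 17.4/45.9 = 0.3791.

0.3791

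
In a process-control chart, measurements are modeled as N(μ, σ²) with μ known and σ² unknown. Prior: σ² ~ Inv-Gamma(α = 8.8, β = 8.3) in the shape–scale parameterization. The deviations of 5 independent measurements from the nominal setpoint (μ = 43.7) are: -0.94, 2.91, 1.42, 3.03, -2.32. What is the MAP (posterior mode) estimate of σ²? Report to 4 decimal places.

1.7289

With known mean μ and an Inverse-Gamma(α, β) prior on σ², the Normal likelihood is conjugate: posterior is Inv-Gamma(α + n/2, β + Σ(xᵢ−μ)²/2).
Σ(xᵢ−μ)² = (-0.94)² + (2.91)² + (1.42)² + (3.03)² + (-2.32)² = 25.9314.
Posterior: Inv-Gamma(8.8 + 5/2, 8.3 + 25.9314/2) = Inv-Gamma(11.30, 21.26570).
Mode = β/(α+1) = 21.26570/12.30 = 1.7289.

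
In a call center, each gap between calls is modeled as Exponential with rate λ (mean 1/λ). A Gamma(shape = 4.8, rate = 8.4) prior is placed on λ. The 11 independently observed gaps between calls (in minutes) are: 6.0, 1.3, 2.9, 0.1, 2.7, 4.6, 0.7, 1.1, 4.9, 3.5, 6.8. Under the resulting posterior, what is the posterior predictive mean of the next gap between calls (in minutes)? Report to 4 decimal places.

2.9054

With a Gamma(shape α, rate β) prior on the exponential rate λ, the posterior after n observations with total T = Σxᵢ is Gamma(α+n, β+T).
Sum of observations T = 34.6 minutes; n = 11.
Posterior: Gamma(4.8+11, 8.4+34.6) = Gamma(15.8, 43.0).
The predictive distribution for the next observation is Lomax; its mean is β/(α−1) = 43.0/14.8 = 2.9054.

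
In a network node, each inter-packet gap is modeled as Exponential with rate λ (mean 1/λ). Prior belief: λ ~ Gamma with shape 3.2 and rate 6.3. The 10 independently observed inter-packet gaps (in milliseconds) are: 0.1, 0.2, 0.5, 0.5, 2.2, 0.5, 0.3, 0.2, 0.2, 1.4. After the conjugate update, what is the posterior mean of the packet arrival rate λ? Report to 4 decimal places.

With a Gamma(shape α, rate β) prior on the exponential rate λ, the posterior after n observations with total T = Σxᵢ is Gamma(α+n, β+T).
Sum of observations T = 6.1 milliseconds; n = 10.
Posterior: Gamma(3.2+10, 6.3+6.1) = Gamma(13.2, 12.4).
Posterior mean of λ = α/β = 13.2/12.4 = 1.0645.

1.0645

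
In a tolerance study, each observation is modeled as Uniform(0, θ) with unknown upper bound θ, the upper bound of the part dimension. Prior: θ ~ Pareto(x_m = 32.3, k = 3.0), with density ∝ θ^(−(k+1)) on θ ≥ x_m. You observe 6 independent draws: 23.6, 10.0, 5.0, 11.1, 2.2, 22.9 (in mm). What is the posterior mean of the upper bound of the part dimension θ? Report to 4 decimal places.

A Pareto(scale x_m, shape k) prior on the upper bound θ of Uniform(0, θ) is conjugate: posterior is Pareto(max(x_m, max xᵢ), k + n).
Sample maximum = 23.6; prior scale x_m = 32.3 → posterior scale = max = 32.3.
Posterior shape = 3.0 + 6 = 9.0.
E[θ|data] = k·x_m/(k−1) = 9.0·32.3/8.0 = 36.3375.

36.3375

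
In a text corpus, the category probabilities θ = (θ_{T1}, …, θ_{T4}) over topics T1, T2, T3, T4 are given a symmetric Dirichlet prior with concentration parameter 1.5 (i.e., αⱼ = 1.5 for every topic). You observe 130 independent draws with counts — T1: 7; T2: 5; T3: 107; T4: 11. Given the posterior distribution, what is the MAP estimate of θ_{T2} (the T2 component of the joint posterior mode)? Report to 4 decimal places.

The Dirichlet prior is conjugate to the Multinomial likelihood: each posterior αⱼ = prior αⱼ + observed count nⱼ.
Posterior concentration: (8.5, 6.5, 108.5, 12.5), total = 136.0.
Joint mode component: (α_{T2}−1)/(Σα−K) = 5.5/132.0 = 0.0417.

0.0417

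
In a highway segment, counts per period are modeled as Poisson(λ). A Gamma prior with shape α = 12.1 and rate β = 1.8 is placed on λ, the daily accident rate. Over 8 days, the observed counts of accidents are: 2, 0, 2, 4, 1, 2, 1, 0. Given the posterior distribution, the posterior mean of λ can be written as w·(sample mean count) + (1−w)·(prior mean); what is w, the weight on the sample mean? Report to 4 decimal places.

0.8163

With a Gamma(shape α, rate β) prior, the Poisson likelihood is conjugate: the posterior is Gamma(α + ΣXᵢ, β + n).
Posterior mean = (α₀+S)/(β₀+n) = [n/(β₀+n)]·(S/n) + [β₀/(β₀+n)]·(α₀/β₀), so only n and β₀ enter the weight.
Weight on data w = n/(β₀+n) = 8/(1.8+8) = 8/9.8 = 0.8163.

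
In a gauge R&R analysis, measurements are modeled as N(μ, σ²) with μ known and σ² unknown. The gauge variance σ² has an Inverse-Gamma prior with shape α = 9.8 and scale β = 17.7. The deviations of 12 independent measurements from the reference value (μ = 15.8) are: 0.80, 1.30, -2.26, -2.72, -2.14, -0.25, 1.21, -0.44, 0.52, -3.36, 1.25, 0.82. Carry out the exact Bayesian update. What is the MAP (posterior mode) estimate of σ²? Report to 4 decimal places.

2.0932

With known mean μ and an Inverse-Gamma(α, β) prior on σ², the Normal likelihood is conjugate: posterior is Inv-Gamma(α + n/2, β + Σ(xᵢ−μ)²/2).
Σ(xᵢ−μ)² = (0.80)² + (1.30)² + (-2.26)² + (-2.72)² + (-2.14)² + (-0.25)² + (1.21)² + (-0.44)² + (0.52)² + (-3.36)² + (1.25)² + (0.82)² = 34.9307.
Posterior: Inv-Gamma(9.8 + 12/2, 17.7 + 34.9307/2) = Inv-Gamma(15.80, 35.16535).
Mode = β/(α+1) = 35.16535/16.80 = 2.0932.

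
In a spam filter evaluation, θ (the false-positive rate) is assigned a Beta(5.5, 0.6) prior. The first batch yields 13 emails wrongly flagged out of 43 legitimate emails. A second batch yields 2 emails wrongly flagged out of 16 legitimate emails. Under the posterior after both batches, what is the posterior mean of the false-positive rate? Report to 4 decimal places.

The Beta prior is conjugate to a Binomial/Bernoulli likelihood; the update adds successes to α and failures to β.
After batch 1: Beta(5.5+13, 0.6+30) = Beta(18.5, 30.6).
After batch 2: Beta(18.5+2, 30.6+14) = Beta(20.5, 44.6).
Posterior mean = α/(α+β) = 20.5/65.1 = 0.3149.

0.3149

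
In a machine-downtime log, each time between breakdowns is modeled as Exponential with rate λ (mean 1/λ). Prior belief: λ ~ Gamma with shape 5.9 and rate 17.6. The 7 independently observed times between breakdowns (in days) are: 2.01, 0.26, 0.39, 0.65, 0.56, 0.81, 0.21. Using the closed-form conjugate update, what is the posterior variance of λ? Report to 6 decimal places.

With a Gamma(shape α, rate β) prior on the exponential rate λ, the posterior after n observations with total T = Σxᵢ is Gamma(α+n, β+T).
Sum of observations T = 4.89 days; n = 7.
Posterior: Gamma(5.9+7, 17.6+4.89) = Gamma(12.9, 22.49).
Var = α/β² = 0.025504.

0.025504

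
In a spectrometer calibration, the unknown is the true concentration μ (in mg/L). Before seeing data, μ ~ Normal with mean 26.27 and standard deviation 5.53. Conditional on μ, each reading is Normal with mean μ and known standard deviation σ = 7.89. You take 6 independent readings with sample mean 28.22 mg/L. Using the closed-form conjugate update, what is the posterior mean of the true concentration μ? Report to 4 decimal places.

For Normal data with known variance σ², a Normal(μ₀, σ₀²) prior on μ is conjugate. Posterior precision = 1/σ₀² + n/σ²; posterior mean is the precision-weighted average of μ₀ and x̄.
n·x̄ = 6·28.22 = 169.32.
σ₀² = 5.53² = 30.5809, σ² = 7.89² = 62.2521; σ² + n·σ₀² = 62.2521 + 6·30.5809 = 245.7375.
Posterior mean = (μ₀/σ₀² + n·x̄/σ²)/(1/σ₀² + n/σ²) = (σ²·μ₀ + σ₀²·n·x̄)/(σ² + n·σ₀²) = (62.2521·26.27 + 30.5809·169.32)/245.7375 = 6813.320655/245.7375 = 27.7260.

27.7260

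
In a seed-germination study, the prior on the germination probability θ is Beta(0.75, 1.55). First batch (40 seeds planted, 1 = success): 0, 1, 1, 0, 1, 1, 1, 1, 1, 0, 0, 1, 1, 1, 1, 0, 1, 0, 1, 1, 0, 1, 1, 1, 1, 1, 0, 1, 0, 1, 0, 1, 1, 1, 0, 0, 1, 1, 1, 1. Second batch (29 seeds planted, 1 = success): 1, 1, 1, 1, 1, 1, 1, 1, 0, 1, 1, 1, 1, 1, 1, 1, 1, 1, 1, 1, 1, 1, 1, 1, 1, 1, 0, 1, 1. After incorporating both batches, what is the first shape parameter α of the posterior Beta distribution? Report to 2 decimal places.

The Beta prior is conjugate to a Binomial/Bernoulli likelihood; the update adds successes to α and failures to β.
After batch 1: Beta(0.75+28, 1.55+12) = Beta(28.75, 13.55).
After batch 2: Beta(28.75+27, 13.55+2) = Beta(55.75, 15.55).
Posterior α = 55.75.

55.75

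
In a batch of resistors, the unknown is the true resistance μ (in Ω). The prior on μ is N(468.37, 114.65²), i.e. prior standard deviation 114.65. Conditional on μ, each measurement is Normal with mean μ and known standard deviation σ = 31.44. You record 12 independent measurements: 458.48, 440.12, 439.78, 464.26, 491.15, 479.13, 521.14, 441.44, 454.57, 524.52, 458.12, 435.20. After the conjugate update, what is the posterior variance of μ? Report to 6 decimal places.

For Normal data with known variance σ², a Normal(μ₀, σ₀²) prior on μ is conjugate. Posterior precision = 1/σ₀² + n/σ²; posterior mean is the precision-weighted average of μ₀ and x̄.
σ₀² = 114.65² = 13144.6225, σ² = 31.44² = 988.4736; σ² + n·σ₀² = 988.4736 + 12·13144.6225 = 158723.9436.
Posterior precision = 1/σ₀² + n/σ² = 1/13144.6225 + 12/988.4736 = (σ² + n·σ₀²)/(σ₀²σ²) = 158723.9436/(13144.6225·988.4736); posterior variance σₙ² = σ₀²σ²/(σ² + n·σ₀²) = 13144.6225·988.4736/158723.9436 = 81.859813.

81.859813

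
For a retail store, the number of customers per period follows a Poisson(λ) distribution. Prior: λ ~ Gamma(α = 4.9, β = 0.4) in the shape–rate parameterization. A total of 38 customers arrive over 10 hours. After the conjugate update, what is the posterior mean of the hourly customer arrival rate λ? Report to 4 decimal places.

With a Gamma(shape α, rate β) prior, the Poisson likelihood is conjugate: the posterior is Gamma(α + ΣXᵢ, β + n).
Posterior: Gamma(α+S, β+n) = Gamma(4.9+38, 0.4+10) = Gamma(42.9, 10.4).
Posterior mean = α/β = 42.9/10.4 = 4.1250.

4.1250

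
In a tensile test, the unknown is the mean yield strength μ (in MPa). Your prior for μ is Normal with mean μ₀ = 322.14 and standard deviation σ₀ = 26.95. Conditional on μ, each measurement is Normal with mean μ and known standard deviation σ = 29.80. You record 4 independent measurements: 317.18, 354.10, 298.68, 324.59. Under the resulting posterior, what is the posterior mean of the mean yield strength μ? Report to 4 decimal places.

323.2869

For Normal data with known variance σ², a Normal(μ₀, σ₀²) prior on μ is conjugate. Posterior precision = 1/σ₀² + n/σ²; posterior mean is the precision-weighted average of μ₀ and x̄.
Σxᵢ = 317.18 + 354.10 + 298.68 + 324.59 = 1294.55, so n·x̄ = 1294.55.
σ₀² = 26.95² = 726.3025, σ² = 29.80² = 888.04; σ² + n·σ₀² = 888.04 + 4·726.3025 = 3793.25.
Posterior mean = (μ₀/σ₀² + n·x̄/σ²)/(1/σ₀² + n/σ²) = (σ²·μ₀ + σ₀²·n·x̄)/(σ² + n·σ₀²) = (888.04·322.14 + 726.3025·1294.55)/3793.25 = 1226308.106975/3793.25 = 323.2869.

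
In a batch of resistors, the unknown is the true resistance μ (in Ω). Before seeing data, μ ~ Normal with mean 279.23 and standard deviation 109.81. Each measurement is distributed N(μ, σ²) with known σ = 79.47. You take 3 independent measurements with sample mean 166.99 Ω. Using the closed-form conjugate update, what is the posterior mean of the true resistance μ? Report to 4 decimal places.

For Normal data with known variance σ², a Normal(μ₀, σ₀²) prior on μ is conjugate. Posterior precision = 1/σ₀² + n/σ²; posterior mean is the precision-weighted average of μ₀ and x̄.
n·x̄ = 3·166.99 = 500.97.
σ₀² = 109.81² = 12058.2361, σ² = 79.47² = 6315.4809; σ² + n·σ₀² = 6315.4809 + 3·12058.2361 = 42490.1892.
Posterior mean = (μ₀/σ₀² + n·x̄/σ²)/(1/σ₀² + n/σ²) = (σ²·μ₀ + σ₀²·n·x̄)/(σ² + n·σ₀²) = (6315.4809·279.23 + 12058.2361·500.97)/42490.1892 = 7804286.270724/42490.1892 = 183.6727.

183.6727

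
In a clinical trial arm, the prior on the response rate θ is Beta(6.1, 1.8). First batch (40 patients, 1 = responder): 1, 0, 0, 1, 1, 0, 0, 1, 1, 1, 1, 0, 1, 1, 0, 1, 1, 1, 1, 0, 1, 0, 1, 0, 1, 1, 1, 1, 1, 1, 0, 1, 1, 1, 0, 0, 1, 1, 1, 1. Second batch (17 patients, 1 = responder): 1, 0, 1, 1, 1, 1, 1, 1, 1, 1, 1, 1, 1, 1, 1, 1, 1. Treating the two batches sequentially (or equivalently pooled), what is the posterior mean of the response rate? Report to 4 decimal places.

The Beta prior is conjugate to a Binomial/Bernoulli likelihood; the update adds successes to α and failures to β.
After batch 1: Beta(6.1+28, 1.8+12) = Beta(34.1, 13.8).
After batch 2: Beta(34.1+16, 13.8+1) = Beta(50.1, 14.8).
Posterior mean = α/(α+β) = 50.1/64.9 = 0.7720.

0.7720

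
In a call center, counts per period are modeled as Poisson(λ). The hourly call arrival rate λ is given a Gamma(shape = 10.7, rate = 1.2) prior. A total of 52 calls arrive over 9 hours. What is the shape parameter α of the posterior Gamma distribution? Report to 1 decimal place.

With a Gamma(shape α, rate β) prior, the Poisson likelihood is conjugate: the posterior is Gamma(α + ΣXᵢ, β + n).
Posterior: Gamma(α+S, β+n) = Gamma(10.7+52, 1.2+9) = Gamma(62.7, 10.2).
Posterior α = 62.7.

62.7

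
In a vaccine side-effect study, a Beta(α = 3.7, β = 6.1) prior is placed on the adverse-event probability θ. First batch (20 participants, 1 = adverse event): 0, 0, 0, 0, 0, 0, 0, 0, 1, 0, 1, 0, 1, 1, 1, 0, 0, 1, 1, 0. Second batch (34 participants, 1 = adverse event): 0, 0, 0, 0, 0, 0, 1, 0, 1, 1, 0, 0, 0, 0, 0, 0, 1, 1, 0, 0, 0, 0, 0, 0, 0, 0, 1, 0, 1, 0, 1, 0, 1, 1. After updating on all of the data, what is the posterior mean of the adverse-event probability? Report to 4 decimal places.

0.3245

The Beta prior is conjugate to a Binomial/Bernoulli likelihood; the update adds successes to α and failures to β.
After batch 1: Beta(3.7+7, 6.1+13) = Beta(10.7, 19.1).
After batch 2: Beta(10.7+10, 19.1+24) = Beta(20.7, 43.1).
Posterior mean = α/(α+β) = 20.7/63.8 = 0.3245.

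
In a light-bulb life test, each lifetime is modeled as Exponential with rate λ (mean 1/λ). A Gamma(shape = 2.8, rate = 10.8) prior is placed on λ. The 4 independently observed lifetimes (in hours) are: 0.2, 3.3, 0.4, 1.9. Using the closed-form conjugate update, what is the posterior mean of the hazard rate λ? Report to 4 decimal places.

With a Gamma(shape α, rate β) prior on the exponential rate λ, the posterior after n observations with total T = Σxᵢ is Gamma(α+n, β+T).
Sum of observations T = 5.8 hours; n = 4.
Posterior: Gamma(2.8+4, 10.8+5.8) = Gamma(6.8, 16.6).
Posterior mean of λ = α/β = 6.8/16.6 = 0.4096.

0.4096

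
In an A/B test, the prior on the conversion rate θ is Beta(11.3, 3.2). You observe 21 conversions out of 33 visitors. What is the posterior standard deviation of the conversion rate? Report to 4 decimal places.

The Beta prior is conjugate to a Binomial/Bernoulli likelihood; the update adds successes to α and failures to β.
Posterior: Beta(α+k, β+n−k) = Beta(11.3+21, 3.2+12) = Beta(32.3, 15.2).
Var = αβ/((α+β)²(α+β+1)) = 32.3·15.2/(47.5²·48.5) = 0.00448660; SD = √0.00448660 = 0.0670.

0.0670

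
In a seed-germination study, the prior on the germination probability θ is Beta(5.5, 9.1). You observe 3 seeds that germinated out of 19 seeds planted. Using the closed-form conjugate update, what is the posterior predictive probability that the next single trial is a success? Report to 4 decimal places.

The Beta prior is conjugate to a Binomial/Bernoulli likelihood; the update adds successes to α and failures to β.
Posterior: Beta(α+k, β+n−k) = Beta(5.5+3, 9.1+16) = Beta(8.5, 25.1).
For a single future Bernoulli trial, P(success | data) = α/(α+β) = 0.2530.

0.2530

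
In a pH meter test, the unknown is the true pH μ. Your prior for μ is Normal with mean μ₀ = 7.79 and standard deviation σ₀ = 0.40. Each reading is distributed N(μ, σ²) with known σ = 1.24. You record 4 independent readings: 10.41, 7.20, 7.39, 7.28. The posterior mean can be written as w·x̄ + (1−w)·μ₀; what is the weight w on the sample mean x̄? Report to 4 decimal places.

0.2939

For Normal data with known variance σ², a Normal(μ₀, σ₀²) prior on μ is conjugate. Posterior precision = 1/σ₀² + n/σ²; posterior mean is the precision-weighted average of μ₀ and x̄.
σ₀² = 0.40² = 0.16, σ² = 1.24² = 1.5376. Prior precision 1/σ₀² = 1/0.16; data precision n/σ² = 4/1.5376.
w = (n/σ²)/(1/σ₀² + n/σ²) = n·σ₀²/(σ² + n·σ₀²) = 4·0.16/(1.5376 + 4·0.16) = 0.64/2.1776 = 0.2939.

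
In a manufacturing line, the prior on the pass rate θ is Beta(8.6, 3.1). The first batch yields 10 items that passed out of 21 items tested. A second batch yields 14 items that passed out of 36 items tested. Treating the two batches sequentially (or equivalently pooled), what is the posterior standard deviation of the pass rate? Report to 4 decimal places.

0.0598

The Beta prior is conjugate to a Binomial/Bernoulli likelihood; the update adds successes to α and failures to β.
After batch 1: Beta(8.6+10, 3.1+11) = Beta(18.6, 14.1).
After batch 2: Beta(18.6+14, 14.1+22) = Beta(32.6, 36.1).
Var = αβ/((α+β)²(α+β+1)) = 32.6·36.1/(68.7²·69.7) = 0.00357749; SD = √0.00357749 = 0.0598.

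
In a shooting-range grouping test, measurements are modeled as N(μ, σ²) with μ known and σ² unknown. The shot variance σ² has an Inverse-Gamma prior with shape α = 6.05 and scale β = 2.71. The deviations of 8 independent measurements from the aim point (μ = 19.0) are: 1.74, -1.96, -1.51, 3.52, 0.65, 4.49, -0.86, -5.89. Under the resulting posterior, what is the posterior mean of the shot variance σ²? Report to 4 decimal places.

4.5842

With known mean μ and an Inverse-Gamma(α, β) prior on σ², the Normal likelihood is conjugate: posterior is Inv-Gamma(α + n/2, β + Σ(xᵢ−μ)²/2).
Σ(xᵢ−μ)² = (1.74)² + (-1.96)² + (-1.51)² + (3.52)² + (0.65)² + (4.49)² + (-0.86)² + (-5.89)² = 77.5540.
Posterior: Inv-Gamma(6.05 + 8/2, 2.71 + 77.5540/2) = Inv-Gamma(10.05, 41.48700).
E[σ²|data] = β/(α−1) = 41.48700/9.05 = 4.5842.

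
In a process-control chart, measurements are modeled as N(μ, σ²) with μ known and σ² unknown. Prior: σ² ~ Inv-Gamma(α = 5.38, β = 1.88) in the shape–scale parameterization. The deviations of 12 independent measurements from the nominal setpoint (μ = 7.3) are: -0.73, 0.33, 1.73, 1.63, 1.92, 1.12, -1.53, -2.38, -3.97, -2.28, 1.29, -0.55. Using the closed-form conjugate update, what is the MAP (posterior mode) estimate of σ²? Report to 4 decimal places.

1.8547

With known mean μ and an Inverse-Gamma(α, β) prior on σ², the Normal likelihood is conjugate: posterior is Inv-Gamma(α + n/2, β + Σ(xᵢ−μ)²/2).
Σ(xᵢ−μ)² = (-0.73)² + (0.33)² + (1.73)² + (1.63)² + (1.92)² + (1.12)² + (-1.53)² + (-2.38)² + (-3.97)² + (-2.28)² + (1.29)² + (-0.55)² = 42.1636.
Posterior: Inv-Gamma(5.38 + 12/2, 1.88 + 42.1636/2) = Inv-Gamma(11.38, 22.96180).
Mode = β/(α+1) = 22.96180/12.38 = 1.8547.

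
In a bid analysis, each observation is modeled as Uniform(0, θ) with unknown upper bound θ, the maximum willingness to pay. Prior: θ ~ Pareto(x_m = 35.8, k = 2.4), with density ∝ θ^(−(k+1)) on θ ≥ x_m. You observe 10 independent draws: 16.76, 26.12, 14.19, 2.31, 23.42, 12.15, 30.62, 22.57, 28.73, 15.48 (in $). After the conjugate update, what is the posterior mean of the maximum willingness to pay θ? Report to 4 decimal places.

A Pareto(scale x_m, shape k) prior on the upper bound θ of Uniform(0, θ) is conjugate: posterior is Pareto(max(x_m, max xᵢ), k + n).
Sample maximum = 30.62; prior scale x_m = 35.8 → posterior scale = max = 35.80.
Posterior shape = 2.4 + 10 = 12.4.
E[θ|data] = k·x_m/(k−1) = 12.4·35.80/11.4 = 38.9404.

38.9404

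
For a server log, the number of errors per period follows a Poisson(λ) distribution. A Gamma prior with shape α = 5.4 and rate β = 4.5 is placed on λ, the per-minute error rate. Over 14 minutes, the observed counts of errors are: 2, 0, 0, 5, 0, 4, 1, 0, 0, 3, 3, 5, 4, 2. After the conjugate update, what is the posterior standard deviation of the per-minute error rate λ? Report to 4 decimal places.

0.3170

With a Gamma(shape α, rate β) prior, the Poisson likelihood is conjugate: the posterior is Gamma(α + ΣXᵢ, β + n).
Sum of counts S = 29 over n = 14 minutes.
Posterior: Gamma(α+S, β+n) = Gamma(5.4+29, 4.5+14) = Gamma(34.4, 18.5).
SD = √α/β = √34.4/18.5 = 0.3170.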